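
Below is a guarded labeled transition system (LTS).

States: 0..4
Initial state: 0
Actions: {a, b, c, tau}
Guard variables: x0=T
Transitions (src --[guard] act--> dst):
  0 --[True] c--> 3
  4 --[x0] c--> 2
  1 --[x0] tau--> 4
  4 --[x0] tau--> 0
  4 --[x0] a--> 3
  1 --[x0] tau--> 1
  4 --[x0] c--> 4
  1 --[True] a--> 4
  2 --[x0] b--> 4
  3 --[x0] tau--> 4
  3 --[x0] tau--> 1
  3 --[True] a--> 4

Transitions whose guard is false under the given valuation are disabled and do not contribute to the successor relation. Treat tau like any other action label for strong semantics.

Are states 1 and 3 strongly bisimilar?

Compute ~ classes (split until stable):
  π0 = {{0,1,2,3,4}}
  π1 = {{0},{1,3},{2},{4}}
Fixed point at round 2; 4 class(es).
[1]={1,3}  [3]={1,3}

Answer: BISIMILAR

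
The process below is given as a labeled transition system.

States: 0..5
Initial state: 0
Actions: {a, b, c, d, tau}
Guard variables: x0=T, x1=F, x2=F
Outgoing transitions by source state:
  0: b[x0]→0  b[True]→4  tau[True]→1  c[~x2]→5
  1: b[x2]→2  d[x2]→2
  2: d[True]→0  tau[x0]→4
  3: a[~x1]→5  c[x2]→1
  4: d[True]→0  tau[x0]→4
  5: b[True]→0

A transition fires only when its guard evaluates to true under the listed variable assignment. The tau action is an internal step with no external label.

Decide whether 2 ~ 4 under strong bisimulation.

Compute ~ classes (split until stable):
  P[0] = {{0,1,2,3,4,5}}
  P[1] = {{0},{1},{2,4},{3},{5}}
5 equivalence class(es) (converged in 2)
2∈{2,4}, 4∈{2,4}

Answer: BISIMILAR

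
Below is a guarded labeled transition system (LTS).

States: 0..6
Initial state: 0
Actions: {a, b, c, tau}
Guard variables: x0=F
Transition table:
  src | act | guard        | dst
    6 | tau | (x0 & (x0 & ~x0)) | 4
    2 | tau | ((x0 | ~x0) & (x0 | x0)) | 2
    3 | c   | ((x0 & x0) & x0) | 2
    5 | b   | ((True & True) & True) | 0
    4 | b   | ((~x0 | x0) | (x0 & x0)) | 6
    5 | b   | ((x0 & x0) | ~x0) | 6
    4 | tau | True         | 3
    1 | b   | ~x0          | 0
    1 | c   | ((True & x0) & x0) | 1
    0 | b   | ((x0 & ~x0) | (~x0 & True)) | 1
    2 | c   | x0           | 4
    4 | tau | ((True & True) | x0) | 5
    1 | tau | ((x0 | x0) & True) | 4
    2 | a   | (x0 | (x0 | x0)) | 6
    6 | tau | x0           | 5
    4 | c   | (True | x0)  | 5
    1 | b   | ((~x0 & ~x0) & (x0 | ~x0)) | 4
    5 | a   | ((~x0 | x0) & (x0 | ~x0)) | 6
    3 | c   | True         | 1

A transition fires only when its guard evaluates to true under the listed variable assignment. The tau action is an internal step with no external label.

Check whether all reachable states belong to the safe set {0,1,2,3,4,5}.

Answer: INVARIANT VIOLATED at state 6

Analysis:
Safe = {0,1,2,3,4,5}
Reachable = {0,1,3,4,5,6}
  0: ✓
  1: ✓
  3: ✓
  4: ✓
  5: ✓
  6: ✗ unsafe
counterexample path to 6: b·b·b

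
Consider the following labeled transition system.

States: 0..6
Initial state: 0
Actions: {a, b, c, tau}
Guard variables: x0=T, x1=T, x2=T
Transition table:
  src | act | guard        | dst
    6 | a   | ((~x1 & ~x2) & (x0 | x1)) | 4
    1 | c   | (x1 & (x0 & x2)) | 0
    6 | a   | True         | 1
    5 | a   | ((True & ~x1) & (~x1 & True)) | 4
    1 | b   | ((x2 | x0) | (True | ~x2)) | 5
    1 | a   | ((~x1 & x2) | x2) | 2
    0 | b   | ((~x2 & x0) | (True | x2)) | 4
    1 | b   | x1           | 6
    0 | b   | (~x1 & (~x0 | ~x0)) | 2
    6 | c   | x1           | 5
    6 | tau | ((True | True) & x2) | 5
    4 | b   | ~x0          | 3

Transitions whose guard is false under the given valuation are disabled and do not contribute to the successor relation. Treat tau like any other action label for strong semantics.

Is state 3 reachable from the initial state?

Answer: UNREACHABLE

Working:
8 transition(s) survive guard evaluation.
Layer 0: {0}
Layer 1: {4}  total {0,4}
R = {0,4}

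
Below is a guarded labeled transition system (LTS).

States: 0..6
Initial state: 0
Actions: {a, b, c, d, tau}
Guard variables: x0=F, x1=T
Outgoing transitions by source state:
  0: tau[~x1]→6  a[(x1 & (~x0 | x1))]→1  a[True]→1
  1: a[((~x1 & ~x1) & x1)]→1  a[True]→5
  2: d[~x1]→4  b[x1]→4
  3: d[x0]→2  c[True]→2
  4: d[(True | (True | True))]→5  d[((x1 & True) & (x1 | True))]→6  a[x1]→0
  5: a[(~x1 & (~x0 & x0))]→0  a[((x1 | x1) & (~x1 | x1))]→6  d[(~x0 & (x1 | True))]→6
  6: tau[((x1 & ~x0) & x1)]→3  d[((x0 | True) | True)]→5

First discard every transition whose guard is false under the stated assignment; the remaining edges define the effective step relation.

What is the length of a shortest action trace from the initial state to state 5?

Answer: 2

Analysis:
Layered search for 5:
  Layer 0: {0}
  Layer 1: {1}
  Layer 2: {5}
depth(5)=2, e.g. a·a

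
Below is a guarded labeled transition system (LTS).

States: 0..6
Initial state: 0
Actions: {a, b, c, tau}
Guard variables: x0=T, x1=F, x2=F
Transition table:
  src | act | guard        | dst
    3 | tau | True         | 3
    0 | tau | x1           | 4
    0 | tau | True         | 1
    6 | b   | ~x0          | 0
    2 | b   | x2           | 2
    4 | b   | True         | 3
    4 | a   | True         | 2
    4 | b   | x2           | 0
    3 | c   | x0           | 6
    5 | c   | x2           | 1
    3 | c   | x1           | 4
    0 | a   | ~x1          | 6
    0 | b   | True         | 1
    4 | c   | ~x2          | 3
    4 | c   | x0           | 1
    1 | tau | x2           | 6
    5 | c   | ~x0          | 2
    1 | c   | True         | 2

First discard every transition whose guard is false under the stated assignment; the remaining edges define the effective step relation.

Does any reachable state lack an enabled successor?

Answer: DEADLOCK at state 2

Working:
Reach set: {0,1,2,6}
  0: a→6  b→1  tau→1  [3 exit(s)]
  1: c→2  [1 exit(s)]
  2: ∅  [no exit]
  6: ∅  [no exit]
trace reaching 2: tau·c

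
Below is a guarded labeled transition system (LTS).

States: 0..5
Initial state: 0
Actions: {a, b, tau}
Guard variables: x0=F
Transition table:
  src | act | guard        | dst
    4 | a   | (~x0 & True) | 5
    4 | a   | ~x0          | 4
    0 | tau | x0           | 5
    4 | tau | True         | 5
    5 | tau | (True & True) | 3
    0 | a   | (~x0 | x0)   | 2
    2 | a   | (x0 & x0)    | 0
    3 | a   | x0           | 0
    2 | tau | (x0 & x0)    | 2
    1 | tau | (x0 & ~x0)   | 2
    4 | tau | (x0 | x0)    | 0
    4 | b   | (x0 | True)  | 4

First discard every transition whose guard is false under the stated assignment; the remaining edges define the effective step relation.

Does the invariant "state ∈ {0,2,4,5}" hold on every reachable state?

Allowed set {0,2,4,5}
R = {0,2}
  0: ✓
  2: ✓

Answer: INVARIANT HOLDS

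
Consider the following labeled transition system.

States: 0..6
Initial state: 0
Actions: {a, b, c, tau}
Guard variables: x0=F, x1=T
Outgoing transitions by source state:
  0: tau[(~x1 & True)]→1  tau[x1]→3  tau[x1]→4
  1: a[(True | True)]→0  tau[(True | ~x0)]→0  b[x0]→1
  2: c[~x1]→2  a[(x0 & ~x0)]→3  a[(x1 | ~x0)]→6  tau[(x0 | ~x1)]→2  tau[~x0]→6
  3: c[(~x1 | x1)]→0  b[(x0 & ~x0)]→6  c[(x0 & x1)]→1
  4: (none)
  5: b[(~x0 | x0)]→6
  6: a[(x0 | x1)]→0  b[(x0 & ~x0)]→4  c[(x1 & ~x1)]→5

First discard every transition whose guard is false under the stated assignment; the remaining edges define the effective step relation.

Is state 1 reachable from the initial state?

Answer: UNREACHABLE

Analysis:
Guard filter leaves 9 enabled edge(s).
depth 0: {0}
depth 1: {3,4}  total {0,3,4}
Reachable = {0,3,4}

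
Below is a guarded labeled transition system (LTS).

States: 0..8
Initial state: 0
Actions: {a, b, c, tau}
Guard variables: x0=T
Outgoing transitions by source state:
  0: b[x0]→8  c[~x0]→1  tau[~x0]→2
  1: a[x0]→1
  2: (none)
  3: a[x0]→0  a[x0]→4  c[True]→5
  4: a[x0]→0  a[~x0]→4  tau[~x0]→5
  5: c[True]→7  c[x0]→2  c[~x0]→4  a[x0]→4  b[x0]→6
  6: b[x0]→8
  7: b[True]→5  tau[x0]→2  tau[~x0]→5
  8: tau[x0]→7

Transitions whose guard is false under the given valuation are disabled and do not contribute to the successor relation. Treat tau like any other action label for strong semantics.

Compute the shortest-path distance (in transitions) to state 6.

Answer: 4

Working:
Breadth-first toward 6:
  Layer 0: {0}
  Layer 1: {8}
  Layer 2: {7}
  Layer 3: {2,5}
  Layer 4: {4,6}
first hit 6 at d=4 via b·tau·b·b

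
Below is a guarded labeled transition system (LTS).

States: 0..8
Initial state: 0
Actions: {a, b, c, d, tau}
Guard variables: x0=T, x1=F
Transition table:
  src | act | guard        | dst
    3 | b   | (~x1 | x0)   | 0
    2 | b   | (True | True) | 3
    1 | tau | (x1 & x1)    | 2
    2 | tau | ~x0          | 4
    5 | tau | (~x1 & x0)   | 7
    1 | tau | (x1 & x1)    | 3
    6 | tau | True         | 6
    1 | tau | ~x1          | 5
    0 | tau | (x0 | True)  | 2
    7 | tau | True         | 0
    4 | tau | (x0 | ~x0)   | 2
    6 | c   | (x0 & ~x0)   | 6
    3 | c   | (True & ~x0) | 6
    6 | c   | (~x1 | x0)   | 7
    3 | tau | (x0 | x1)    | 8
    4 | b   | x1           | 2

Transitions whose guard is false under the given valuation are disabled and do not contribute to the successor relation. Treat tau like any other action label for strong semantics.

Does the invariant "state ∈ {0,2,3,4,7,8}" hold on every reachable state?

Allowed set {0,2,3,4,7,8}
R = {0,2,3,8}
  0: ✓
  2: ✓
  3: ✓
  8: ✓

Answer: INVARIANT HOLDS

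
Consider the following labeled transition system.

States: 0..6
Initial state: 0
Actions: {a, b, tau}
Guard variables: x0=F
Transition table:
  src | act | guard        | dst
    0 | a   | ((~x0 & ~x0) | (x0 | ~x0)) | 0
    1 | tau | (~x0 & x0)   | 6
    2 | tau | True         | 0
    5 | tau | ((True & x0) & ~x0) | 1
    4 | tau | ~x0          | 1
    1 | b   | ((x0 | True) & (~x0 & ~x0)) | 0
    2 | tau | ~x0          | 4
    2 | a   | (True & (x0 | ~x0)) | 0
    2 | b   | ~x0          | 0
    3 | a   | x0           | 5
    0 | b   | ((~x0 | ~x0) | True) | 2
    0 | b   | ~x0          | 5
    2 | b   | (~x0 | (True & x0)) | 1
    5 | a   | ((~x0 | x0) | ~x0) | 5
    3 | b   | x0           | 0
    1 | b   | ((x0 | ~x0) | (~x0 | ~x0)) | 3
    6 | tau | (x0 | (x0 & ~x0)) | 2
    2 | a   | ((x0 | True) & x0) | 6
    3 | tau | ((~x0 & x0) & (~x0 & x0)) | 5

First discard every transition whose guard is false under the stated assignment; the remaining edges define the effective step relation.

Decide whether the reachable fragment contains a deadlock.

Answer: DEADLOCK at state 3

Analysis:
R = {0,1,2,3,4,5}
  0: a→0  b→2  b→5  [deg 3]
  1: b→0  b→3  [deg 2]
  2: a→0  b→0  b→1  tau→0  tau→4  [deg 5]
  3: ∅  [STUCK]
  4: tau→1  [deg 1]
  5: a→5  [deg 1]
Path to 3: b·b·b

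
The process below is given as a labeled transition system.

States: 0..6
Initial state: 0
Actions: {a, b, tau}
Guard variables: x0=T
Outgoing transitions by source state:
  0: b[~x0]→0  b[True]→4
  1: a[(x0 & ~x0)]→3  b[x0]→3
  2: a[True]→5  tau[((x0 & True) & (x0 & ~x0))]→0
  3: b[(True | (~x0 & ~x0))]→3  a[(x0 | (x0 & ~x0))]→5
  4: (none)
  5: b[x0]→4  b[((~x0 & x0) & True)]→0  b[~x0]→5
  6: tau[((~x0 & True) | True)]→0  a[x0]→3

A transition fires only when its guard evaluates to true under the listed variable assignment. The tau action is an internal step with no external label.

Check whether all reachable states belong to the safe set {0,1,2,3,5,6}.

Answer: INVARIANT VIOLATED at state 4

Working:
Allowed set {0,1,2,3,5,6}
Reach set: {0,4}
  0: safe
  4: outside
counterexample path to 4: b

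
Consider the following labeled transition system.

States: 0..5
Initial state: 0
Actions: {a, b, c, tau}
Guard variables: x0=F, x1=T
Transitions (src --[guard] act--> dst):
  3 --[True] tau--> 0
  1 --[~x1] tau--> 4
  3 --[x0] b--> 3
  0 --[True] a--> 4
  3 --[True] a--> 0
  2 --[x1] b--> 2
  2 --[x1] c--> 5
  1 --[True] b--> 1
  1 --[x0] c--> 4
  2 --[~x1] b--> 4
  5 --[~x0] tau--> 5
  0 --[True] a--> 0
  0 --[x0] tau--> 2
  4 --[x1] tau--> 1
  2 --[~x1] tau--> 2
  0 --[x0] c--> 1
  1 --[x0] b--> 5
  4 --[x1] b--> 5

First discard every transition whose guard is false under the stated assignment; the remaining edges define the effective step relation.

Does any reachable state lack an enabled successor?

Answer: DEADLOCK-FREE

Analysis:
Reach set: {0,1,4,5}
  0: a→0  a→4  [2 out]
  1: b→1  [1 out]
  4: b→5  tau→1  [2 out]
  5: tau→5  [1 out]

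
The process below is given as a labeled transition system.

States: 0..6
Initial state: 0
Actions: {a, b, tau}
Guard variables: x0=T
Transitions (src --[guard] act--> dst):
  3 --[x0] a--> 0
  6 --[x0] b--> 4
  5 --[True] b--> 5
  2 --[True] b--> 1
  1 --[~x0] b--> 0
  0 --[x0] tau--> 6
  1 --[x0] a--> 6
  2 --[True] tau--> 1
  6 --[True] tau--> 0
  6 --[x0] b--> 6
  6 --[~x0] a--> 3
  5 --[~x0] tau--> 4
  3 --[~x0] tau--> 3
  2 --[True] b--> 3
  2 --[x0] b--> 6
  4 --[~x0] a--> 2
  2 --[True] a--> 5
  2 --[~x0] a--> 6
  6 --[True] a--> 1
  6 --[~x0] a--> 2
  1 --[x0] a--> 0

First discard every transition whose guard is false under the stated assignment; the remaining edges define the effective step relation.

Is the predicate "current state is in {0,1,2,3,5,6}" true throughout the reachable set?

Allowed set {0,1,2,3,5,6}
R = {0,1,4,6}
  0: ✓
  1: ✓
  4: ✗ unsafe
  6: ✓
counterexample path to 4: tau·b

Answer: INVARIANT VIOLATED at state 4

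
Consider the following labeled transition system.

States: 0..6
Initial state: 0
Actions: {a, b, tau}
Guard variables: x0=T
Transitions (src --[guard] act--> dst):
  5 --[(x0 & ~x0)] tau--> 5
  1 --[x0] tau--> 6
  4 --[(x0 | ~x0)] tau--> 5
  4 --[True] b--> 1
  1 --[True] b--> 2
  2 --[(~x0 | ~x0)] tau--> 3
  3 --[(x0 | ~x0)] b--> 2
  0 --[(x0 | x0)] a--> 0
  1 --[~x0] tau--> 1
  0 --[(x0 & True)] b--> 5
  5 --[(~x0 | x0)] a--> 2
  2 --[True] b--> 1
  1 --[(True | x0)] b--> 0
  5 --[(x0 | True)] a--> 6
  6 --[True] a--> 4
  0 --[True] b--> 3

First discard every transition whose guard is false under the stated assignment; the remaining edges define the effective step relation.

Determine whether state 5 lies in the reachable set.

Answer: REACHABLE

Working:
13 transition(s) survive guard evaluation.
Layer 0: {0}
Layer 1: {3,5}  total {0,3,5}
Layer 2: {2,6}  total {0,2,3,5,6}
Layer 3: {1,4}  total {0,1,2,3,4,5,6}
Reach set: {0,1,2,3,4,5,6}
trace reaching 5: b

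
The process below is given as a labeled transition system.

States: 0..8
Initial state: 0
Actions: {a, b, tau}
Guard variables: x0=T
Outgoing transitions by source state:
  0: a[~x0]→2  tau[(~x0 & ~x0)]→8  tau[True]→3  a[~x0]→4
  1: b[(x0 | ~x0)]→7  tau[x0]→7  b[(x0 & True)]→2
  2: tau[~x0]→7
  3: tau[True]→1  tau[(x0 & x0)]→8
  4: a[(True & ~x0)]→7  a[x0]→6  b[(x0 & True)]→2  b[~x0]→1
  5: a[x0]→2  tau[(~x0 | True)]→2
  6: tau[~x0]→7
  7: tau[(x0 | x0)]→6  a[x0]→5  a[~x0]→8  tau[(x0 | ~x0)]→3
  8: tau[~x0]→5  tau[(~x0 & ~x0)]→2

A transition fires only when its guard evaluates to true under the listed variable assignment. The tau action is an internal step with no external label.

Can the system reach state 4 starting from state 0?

After dropping false guards: 13 live edges.
depth 0: {0}
depth 1: {3}  cumulative {0,3}
depth 2: {1,8}  cumulative {0,1,3,8}
depth 3: {2,7}  cumulative {0,1,2,3,7,8}
depth 4: {5,6}  cumulative {0,1,2,3,5,6,7,8}
R = {0,1,2,3,5,6,7,8}

Answer: UNREACHABLE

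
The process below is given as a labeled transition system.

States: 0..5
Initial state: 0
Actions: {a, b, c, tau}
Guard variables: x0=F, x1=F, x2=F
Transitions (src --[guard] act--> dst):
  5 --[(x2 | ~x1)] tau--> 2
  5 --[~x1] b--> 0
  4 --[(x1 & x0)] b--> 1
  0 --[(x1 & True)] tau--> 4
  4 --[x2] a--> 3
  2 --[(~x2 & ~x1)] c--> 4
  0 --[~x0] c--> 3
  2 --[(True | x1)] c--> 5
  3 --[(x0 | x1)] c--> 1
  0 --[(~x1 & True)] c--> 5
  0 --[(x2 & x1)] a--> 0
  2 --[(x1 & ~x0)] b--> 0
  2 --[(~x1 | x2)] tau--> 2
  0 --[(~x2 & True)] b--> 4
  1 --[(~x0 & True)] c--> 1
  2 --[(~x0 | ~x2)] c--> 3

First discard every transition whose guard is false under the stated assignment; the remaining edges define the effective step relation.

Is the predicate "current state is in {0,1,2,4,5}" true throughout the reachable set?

Answer: INVARIANT VIOLATED at state 3

Working:
Allowed set {0,1,2,4,5}
Reachable = {0,2,3,4,5}
  0: safe
  2: safe
  3: outside
  4: safe
  5: safe
counterexample path to 3: c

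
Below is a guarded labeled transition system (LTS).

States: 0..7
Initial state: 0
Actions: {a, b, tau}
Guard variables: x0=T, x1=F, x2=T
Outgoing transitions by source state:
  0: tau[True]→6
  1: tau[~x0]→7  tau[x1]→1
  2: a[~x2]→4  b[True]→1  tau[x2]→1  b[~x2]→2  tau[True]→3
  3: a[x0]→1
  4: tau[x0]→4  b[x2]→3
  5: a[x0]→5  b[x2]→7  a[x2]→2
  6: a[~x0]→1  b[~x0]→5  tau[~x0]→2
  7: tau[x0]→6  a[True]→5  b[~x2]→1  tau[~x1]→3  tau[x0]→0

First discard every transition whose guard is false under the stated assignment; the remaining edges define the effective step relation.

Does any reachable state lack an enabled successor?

Answer: DEADLOCK at state 6

Working:
Reach set: {0,6}
  0: tau→6  [1 out]
  6: ∅  [no exit]
witness 6: tau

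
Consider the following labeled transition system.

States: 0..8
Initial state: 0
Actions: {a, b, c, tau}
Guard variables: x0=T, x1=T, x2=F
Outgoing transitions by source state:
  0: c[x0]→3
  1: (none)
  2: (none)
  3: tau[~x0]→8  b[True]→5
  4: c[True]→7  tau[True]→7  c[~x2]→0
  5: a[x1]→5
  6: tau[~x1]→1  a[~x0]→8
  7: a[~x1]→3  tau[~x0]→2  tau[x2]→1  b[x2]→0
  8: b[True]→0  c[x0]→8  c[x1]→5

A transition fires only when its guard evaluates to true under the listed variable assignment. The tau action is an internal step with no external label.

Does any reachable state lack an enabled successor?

Answer: DEADLOCK-FREE

Trace:
Reachable = {0,3,5}
  0: c→3  [1 exit(s)]
  3: b→5  [1 exit(s)]
  5: a→5  [1 exit(s)]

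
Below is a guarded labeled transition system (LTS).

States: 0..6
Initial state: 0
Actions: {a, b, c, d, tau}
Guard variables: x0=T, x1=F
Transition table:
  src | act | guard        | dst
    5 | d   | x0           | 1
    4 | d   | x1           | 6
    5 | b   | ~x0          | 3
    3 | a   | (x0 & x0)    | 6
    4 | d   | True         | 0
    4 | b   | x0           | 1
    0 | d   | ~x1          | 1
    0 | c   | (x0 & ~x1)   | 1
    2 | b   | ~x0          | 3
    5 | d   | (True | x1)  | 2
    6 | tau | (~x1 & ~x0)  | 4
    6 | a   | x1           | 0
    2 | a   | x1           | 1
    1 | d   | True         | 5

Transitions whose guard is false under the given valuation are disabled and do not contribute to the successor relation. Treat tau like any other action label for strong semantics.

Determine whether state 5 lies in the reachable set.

Answer: REACHABLE

Working:
Guard filter leaves 8 enabled edge(s).
depth 0: {0}
depth 1: {1}  total {0,1}
depth 2: {5}  total {0,1,5}
depth 3: {2}  total {0,1,2,5}
Reach set: {0,1,2,5}
witness 5: d·d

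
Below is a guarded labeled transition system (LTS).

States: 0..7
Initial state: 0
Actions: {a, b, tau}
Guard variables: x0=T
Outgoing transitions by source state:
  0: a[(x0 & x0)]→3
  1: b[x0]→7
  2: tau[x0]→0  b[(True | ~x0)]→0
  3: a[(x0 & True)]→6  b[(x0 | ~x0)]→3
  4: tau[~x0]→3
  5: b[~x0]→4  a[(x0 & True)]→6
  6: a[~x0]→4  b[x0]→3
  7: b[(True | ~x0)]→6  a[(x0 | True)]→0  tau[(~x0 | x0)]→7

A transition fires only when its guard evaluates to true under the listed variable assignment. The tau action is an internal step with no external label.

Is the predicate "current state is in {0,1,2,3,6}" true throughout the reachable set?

Safe = {0,1,2,3,6}
Reachable = {0,3,6}
  0: safe
  3: safe
  6: safe

Answer: INVARIANT HOLDS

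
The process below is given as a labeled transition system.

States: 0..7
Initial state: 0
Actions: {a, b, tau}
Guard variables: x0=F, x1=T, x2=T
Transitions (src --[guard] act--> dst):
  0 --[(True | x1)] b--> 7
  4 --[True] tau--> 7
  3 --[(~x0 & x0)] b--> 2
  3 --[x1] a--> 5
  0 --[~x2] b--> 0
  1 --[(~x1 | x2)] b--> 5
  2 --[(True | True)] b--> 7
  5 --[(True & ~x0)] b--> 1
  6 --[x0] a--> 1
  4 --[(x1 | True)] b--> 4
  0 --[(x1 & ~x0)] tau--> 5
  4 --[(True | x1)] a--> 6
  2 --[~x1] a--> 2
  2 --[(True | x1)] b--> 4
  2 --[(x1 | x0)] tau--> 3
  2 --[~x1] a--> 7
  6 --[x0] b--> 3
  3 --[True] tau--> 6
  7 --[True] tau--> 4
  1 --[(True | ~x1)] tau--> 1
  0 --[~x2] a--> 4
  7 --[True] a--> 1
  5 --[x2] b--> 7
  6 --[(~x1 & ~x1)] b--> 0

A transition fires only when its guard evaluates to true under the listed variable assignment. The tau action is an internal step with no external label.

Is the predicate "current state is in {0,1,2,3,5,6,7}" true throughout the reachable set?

Answer: INVARIANT VIOLATED at state 4

Working:
Allowed set {0,1,2,3,5,6,7}
R = {0,1,4,5,6,7}
  0: ✓
  1: ✓
  4: outside
  5: ✓
  6: ✓
  7: ✓
reach 4 via b·tau — violates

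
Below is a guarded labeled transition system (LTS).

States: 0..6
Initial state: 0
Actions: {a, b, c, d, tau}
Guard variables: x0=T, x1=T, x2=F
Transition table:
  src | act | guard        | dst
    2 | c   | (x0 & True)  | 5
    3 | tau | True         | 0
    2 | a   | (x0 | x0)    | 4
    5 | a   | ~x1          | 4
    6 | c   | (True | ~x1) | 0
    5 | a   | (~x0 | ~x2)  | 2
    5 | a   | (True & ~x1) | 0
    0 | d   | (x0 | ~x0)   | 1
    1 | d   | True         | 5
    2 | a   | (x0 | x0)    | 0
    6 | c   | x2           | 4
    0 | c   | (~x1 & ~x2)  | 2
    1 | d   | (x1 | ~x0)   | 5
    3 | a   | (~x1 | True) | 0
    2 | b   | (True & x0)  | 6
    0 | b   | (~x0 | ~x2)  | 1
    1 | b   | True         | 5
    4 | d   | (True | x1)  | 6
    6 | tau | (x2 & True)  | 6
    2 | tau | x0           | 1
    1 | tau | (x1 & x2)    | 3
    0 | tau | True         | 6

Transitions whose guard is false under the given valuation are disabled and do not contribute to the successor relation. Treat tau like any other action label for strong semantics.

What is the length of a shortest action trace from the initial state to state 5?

Breadth-first toward 5:
  depth 0: {0}
  depth 1: {1,6}
  depth 2: {5}
depth(5)=2, e.g. b·b

Answer: 2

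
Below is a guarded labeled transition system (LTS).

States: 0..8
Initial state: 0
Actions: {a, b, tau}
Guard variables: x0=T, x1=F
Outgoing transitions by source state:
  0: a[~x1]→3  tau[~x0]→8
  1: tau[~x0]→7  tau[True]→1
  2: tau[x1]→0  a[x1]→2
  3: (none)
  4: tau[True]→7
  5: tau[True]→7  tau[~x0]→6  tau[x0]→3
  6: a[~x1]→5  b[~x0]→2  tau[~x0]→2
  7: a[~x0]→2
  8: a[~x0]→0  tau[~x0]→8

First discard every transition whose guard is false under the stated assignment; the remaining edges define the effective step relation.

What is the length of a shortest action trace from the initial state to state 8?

Layered search for 8:
  depth 0: {0}
  depth 1: {3}
8 never appears.

Answer: UNREACHABLE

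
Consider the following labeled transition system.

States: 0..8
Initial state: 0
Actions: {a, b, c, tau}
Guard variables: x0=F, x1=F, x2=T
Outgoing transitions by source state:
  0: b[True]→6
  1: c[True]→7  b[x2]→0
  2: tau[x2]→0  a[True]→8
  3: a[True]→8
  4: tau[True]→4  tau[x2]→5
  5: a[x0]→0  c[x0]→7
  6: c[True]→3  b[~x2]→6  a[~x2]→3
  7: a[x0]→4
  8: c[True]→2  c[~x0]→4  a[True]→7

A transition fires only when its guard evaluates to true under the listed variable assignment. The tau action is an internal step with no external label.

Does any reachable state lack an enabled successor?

Reach set: {0,2,3,4,5,6,7,8}
  0: b→6  [1 exit(s)]
  2: a→8  tau→0  [2 exit(s)]
  3: a→8  [1 exit(s)]
  4: tau→4  tau→5  [2 exit(s)]
  5: ∅  [no exit]
  6: c→3  [1 exit(s)]
  7: ∅  [no exit]
  8: a→7  c→2  c→4  [3 exit(s)]
trace reaching 5: b·c·a·c·tau

Answer: DEADLOCK at state 5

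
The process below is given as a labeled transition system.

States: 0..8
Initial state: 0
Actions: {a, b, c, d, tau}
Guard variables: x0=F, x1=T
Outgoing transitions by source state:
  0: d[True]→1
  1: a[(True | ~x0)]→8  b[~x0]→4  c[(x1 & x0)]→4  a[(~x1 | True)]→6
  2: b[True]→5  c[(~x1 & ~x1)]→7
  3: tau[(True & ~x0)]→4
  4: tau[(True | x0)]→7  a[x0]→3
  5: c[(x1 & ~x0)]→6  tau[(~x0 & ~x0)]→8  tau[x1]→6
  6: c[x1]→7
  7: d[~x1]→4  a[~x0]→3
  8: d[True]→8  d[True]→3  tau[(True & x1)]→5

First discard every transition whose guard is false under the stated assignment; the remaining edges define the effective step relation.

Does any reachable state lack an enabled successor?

Reachable = {0,1,3,4,5,6,7,8}
  0: d→1  [1 exit(s)]
  1: a→6  a→8  b→4  [3 exit(s)]
  3: tau→4  [1 exit(s)]
  4: tau→7  [1 exit(s)]
  5: c→6  tau→6  tau→8  [3 exit(s)]
  6: c→7  [1 exit(s)]
  7: a→3  [1 exit(s)]
  8: d→3  d→8  tau→5  [3 exit(s)]

Answer: DEADLOCK-FREE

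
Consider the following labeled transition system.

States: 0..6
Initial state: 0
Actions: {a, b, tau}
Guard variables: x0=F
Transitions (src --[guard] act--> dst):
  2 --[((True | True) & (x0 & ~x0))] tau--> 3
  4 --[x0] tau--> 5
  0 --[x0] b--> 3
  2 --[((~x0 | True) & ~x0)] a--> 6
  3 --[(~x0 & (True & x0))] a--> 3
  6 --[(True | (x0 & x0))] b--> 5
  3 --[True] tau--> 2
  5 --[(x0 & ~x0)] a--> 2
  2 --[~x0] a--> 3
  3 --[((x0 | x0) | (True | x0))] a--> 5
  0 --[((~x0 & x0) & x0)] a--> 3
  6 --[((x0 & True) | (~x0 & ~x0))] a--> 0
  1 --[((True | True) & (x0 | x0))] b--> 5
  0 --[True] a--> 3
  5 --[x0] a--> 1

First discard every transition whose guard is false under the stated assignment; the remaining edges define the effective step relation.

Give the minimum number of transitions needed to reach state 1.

Answer: UNREACHABLE

Analysis:
Layered search for 1:
  L0 = {0}
  L1 = {3}
  L2 = {2,5}
  L3 = {6}
1 never appears.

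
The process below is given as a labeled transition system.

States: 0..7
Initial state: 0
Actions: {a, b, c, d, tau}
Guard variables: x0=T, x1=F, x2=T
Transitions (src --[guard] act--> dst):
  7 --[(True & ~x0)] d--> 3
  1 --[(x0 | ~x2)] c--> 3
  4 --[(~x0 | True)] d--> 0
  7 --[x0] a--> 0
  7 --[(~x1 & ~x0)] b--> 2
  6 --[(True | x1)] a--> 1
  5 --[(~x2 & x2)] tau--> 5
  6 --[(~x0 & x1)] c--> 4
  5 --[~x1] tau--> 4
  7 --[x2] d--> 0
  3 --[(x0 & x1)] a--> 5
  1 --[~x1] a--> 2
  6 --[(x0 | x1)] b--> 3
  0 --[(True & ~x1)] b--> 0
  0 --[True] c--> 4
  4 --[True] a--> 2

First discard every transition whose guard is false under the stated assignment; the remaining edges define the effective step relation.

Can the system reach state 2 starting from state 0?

Answer: REACHABLE

Working:
11 transition(s) survive guard evaluation.
depth 0: {0}
depth 1: {4}  total {0,4}
depth 2: {2}  total {0,2,4}
R = {0,2,4}
witness 2: c·a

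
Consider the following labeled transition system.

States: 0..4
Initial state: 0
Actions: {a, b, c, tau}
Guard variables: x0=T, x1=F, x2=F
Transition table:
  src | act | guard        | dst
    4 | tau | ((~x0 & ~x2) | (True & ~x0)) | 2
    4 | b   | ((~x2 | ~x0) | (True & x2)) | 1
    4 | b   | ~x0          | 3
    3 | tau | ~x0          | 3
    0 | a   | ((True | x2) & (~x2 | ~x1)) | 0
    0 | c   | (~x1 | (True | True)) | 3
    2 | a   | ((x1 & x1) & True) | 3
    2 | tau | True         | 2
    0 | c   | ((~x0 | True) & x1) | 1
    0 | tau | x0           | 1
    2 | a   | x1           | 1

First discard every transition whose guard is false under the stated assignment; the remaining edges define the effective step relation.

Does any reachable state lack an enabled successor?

Answer: DEADLOCK at state 1

Analysis:
Reachable = {0,1,3}
  0: a→0  c→3  tau→1  [deg 3]
  1: ∅  [STUCK]
  3: ∅  [STUCK]
witness 1: tau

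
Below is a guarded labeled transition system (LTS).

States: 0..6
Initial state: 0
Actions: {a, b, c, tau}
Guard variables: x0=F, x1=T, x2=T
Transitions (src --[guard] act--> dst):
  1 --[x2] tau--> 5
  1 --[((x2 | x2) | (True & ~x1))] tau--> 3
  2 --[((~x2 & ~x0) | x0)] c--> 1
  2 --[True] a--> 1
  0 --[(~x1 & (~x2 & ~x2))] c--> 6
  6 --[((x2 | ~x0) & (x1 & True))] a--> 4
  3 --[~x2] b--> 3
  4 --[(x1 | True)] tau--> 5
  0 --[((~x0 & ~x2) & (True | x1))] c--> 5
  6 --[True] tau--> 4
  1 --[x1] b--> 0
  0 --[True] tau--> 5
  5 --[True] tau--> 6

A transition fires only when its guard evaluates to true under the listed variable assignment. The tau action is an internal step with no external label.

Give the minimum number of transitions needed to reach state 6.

Breadth-first toward 6:
  depth 0: {0}
  depth 1: {5}
  depth 2: {6}
6 enters at depth 2; path tau·tau

Answer: 2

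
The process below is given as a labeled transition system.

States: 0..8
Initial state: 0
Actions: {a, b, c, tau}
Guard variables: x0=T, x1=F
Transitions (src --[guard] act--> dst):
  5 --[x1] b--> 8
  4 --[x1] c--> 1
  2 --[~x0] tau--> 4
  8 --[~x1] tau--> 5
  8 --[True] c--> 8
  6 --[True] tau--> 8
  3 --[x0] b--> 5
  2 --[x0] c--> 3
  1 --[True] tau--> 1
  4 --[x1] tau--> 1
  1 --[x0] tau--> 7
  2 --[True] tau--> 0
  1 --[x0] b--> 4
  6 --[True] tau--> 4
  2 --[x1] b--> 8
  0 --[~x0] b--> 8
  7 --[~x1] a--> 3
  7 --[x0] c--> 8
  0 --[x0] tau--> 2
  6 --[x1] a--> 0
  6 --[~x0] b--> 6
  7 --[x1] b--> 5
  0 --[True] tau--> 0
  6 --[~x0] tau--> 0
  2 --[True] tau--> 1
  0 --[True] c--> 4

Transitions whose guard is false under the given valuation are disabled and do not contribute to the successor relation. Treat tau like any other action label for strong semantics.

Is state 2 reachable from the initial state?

After dropping false guards: 16 live edges.
Layer 0: {0}
Layer 1: {2,4}  cumulative {0,2,4}
Layer 2: {1,3}  cumulative {0,1,2,3,4}
Layer 3: {5,7}  cumulative {0,1,2,3,4,5,7}
Layer 4: {8}  cumulative {0,1,2,3,4,5,7,8}
R = {0,1,2,3,4,5,7,8}
trace reaching 2: tau

Answer: REACHABLE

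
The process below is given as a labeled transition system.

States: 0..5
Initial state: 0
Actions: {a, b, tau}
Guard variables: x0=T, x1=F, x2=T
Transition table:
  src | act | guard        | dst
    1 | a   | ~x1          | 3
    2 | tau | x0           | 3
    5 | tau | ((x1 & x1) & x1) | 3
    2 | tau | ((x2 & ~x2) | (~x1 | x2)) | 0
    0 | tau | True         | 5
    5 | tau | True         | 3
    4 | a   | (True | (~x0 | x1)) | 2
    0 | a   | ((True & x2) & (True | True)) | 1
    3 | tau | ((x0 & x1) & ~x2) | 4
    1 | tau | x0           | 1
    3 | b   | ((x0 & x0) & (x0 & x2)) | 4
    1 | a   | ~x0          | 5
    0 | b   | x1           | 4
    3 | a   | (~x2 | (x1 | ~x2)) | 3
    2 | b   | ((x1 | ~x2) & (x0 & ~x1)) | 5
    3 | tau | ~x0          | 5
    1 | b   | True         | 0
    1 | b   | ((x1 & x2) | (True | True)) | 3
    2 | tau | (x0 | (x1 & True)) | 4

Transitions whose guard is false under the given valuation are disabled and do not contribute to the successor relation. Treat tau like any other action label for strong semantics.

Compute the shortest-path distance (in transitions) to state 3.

Answer: 2

Analysis:
BFS to 3:
  L0 = {0}
  L1 = {1,5}
  L2 = {3}
first hit 3 at d=2 via a·a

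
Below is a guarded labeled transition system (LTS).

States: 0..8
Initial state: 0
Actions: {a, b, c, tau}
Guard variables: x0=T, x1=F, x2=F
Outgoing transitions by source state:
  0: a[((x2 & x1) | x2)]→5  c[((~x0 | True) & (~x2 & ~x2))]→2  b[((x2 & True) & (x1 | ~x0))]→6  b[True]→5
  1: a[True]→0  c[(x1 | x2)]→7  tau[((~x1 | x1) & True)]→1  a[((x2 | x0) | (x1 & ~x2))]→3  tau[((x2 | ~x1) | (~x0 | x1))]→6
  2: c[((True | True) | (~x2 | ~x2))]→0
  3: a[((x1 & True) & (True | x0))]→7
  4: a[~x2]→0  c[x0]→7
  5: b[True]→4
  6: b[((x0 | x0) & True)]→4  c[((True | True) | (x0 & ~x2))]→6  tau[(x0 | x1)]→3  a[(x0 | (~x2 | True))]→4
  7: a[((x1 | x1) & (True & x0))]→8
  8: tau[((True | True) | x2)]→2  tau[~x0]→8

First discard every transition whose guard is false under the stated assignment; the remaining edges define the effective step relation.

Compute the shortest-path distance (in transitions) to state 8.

BFS to 8:
  Layer 0: {0}
  Layer 1: {2,5}
  Layer 2: {4}
  Layer 3: {7}
8 never appears.

Answer: UNREACHABLE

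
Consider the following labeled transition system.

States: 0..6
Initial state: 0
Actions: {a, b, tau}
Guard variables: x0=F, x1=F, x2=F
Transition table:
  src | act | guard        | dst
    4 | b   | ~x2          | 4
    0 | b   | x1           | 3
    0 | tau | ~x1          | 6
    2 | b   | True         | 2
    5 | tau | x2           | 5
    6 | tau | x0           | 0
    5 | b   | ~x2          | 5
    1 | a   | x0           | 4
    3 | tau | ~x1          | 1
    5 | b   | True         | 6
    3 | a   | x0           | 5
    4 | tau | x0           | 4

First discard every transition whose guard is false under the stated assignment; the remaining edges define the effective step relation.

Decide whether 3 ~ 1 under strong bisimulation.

Answer: NOT BISIMILAR

Trace:
Refine partition for ~:
  P[0] = {{0,1,2,3,4,5,6}}
  P[1] = {{0,3},{1,6},{2,4,5}}
  P[2] = {{0,3},{1,6},{2,4},{5}}
Fixed point at round 3; 4 class(es).
class of 3: {0,3}; class of 1: {1,6}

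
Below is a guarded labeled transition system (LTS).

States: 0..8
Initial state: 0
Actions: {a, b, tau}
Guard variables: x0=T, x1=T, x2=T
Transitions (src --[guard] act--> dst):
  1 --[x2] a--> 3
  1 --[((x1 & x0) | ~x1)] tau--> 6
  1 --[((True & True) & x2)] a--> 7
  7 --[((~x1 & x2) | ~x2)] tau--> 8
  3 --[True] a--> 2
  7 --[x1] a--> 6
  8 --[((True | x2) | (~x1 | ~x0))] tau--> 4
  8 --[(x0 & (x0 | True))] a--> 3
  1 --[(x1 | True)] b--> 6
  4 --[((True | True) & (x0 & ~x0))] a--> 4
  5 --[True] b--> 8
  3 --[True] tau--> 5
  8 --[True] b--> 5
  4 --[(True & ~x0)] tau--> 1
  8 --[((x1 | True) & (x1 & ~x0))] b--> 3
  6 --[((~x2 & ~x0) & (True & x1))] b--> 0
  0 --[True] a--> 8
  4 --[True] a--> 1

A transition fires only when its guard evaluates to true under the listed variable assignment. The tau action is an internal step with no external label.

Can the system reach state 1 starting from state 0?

Answer: REACHABLE

Analysis:
After dropping false guards: 13 live edges.
L0 = {0}
L1 = {8}  now seen {0,8}
L2 = {3,4,5}  now seen {0,3,4,5,8}
L3 = {1,2}  now seen {0,1,2,3,4,5,8}
L4 = {6,7}  now seen {0,1,2,3,4,5,6,7,8}
Reachable = {0,1,2,3,4,5,6,7,8}
trace reaching 1: a·tau·a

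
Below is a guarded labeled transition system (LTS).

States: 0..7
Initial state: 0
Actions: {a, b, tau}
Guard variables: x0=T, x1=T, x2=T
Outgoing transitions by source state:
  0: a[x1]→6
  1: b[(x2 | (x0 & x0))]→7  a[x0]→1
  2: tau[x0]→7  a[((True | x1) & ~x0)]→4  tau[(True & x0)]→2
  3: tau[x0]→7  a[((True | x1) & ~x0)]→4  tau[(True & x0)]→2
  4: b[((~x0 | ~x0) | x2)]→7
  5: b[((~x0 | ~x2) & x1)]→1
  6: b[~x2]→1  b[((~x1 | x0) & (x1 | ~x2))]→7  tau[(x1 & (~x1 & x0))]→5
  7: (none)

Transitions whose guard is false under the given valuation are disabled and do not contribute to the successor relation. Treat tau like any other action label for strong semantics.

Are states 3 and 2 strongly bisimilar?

Compute ~ classes (split until stable):
  round 0: {{0,1,2,3,4,5,6,7}}
  round 1: {{0},{1},{2,3},{4,6},{5,7}}
5 equivalence class(es) (converged in 2)
class of 3: {2,3}; class of 2: {2,3}

Answer: BISIMILAR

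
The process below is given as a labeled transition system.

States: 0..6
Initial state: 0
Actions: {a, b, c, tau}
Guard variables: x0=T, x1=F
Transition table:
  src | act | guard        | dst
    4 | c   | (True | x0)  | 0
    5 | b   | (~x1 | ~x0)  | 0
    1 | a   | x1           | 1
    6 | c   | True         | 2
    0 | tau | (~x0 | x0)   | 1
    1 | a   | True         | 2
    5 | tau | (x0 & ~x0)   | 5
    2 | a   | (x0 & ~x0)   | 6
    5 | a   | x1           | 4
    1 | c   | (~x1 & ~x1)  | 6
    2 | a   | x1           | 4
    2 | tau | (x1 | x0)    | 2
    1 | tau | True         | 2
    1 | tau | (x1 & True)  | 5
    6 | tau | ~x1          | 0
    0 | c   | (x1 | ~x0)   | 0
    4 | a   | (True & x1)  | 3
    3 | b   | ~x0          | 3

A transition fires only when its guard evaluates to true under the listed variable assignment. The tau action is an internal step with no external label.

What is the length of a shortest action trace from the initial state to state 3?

Answer: UNREACHABLE

Working:
Layered search for 3:
  Layer 0: {0}
  Layer 1: {1}
  Layer 2: {2,6}
3 never appears.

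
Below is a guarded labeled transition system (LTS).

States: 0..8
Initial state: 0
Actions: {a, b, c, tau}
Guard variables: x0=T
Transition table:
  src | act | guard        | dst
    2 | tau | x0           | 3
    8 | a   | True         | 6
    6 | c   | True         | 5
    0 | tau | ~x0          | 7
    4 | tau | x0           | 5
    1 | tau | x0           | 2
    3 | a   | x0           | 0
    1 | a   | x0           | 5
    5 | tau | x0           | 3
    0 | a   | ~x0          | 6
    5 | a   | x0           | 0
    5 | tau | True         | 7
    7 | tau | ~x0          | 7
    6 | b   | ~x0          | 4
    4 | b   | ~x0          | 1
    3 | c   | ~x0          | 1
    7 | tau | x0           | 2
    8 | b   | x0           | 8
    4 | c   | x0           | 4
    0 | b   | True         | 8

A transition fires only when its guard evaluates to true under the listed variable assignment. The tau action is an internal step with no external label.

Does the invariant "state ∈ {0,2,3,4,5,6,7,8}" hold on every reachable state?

Answer: INVARIANT HOLDS

Trace:
Allowed set {0,2,3,4,5,6,7,8}
R = {0,2,3,5,6,7,8}
  0: ok
  2: ok
  3: ok
  5: ok
  6: ok
  7: ok
  8: ok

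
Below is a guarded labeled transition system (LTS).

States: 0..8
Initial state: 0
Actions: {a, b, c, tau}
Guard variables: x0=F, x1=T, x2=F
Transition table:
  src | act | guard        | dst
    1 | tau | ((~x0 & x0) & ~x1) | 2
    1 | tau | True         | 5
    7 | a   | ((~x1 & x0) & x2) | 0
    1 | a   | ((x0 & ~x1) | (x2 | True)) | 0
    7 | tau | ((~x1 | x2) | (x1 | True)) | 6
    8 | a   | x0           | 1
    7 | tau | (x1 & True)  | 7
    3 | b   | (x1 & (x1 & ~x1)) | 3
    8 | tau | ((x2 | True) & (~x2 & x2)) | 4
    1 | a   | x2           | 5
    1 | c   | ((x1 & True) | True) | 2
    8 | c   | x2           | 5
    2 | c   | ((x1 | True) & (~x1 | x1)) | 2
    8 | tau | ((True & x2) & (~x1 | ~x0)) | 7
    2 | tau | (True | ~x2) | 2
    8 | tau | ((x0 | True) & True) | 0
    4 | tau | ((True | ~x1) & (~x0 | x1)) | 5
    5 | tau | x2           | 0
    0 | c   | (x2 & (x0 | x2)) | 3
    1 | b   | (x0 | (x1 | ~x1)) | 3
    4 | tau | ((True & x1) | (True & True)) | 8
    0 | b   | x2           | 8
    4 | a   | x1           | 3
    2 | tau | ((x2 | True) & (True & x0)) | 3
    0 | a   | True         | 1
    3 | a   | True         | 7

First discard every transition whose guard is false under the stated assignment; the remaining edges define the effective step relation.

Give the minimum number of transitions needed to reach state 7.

Breadth-first toward 7:
  depth 0: {0}
  depth 1: {1}
  depth 2: {2,3,5}
  depth 3: {7}
7 enters at depth 3; path a·b·a

Answer: 3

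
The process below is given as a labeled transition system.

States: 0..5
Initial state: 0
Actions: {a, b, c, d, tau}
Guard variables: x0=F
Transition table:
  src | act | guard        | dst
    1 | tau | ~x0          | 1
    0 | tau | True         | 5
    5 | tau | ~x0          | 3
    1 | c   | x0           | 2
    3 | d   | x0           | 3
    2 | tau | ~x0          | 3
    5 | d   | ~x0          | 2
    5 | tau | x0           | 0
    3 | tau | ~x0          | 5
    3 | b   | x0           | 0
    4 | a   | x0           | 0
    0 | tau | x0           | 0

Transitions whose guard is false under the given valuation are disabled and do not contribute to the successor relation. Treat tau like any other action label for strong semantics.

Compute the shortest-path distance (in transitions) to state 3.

Answer: 2

Trace:
Layered search for 3:
  L0 = {0}
  L1 = {5}
  L2 = {2,3}
depth(3)=2, e.g. tau·tau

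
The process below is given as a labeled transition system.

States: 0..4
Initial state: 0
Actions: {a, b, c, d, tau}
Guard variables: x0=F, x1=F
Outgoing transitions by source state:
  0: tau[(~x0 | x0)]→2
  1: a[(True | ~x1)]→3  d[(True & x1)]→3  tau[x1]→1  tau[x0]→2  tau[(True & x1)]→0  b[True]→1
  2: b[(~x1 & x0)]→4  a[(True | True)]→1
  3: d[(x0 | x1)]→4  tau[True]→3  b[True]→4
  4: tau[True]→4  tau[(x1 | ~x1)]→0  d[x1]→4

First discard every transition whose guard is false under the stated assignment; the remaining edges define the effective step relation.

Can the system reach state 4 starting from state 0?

Answer: REACHABLE

Analysis:
After dropping false guards: 8 live edges.
L0 = {0}
L1 = {2}  cumulative {0,2}
L2 = {1}  cumulative {0,1,2}
L3 = {3}  cumulative {0,1,2,3}
L4 = {4}  cumulative {0,1,2,3,4}
Reach set: {0,1,2,3,4}
trace reaching 4: tau·a·a·b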